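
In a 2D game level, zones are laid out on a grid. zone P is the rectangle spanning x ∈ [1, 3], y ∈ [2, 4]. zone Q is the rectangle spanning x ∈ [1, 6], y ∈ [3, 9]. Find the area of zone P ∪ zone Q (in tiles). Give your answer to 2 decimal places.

32.00

By inclusion–exclusion:
Individual areas: |zone P| = 4, |zone Q| = 30.
|zone P∩zone Q|: x∈[1,3], y∈[3,4] → 2·1 = 2.
|zone P ∪ zone Q| = 34 − 2 = 32.00.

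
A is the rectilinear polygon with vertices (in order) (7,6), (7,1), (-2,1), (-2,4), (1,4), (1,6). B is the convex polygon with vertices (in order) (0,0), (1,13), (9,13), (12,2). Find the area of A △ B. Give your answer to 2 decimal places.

95.32

|A| = 39, |B| = 121, |A∩B| = 32.3397.
|A △ B| = |A| + |B| − 2·|A∩B| = 39 + 121 − 64.6795 = 95.32.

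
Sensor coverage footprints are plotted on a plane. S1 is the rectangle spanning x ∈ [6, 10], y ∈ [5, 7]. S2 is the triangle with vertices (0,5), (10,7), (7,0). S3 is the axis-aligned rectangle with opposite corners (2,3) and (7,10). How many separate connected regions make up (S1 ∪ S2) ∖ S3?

2

(S1 ∪ S2) ∖ S3 splits into 2 disjoint pieces (area 17.6571, area 1.8286).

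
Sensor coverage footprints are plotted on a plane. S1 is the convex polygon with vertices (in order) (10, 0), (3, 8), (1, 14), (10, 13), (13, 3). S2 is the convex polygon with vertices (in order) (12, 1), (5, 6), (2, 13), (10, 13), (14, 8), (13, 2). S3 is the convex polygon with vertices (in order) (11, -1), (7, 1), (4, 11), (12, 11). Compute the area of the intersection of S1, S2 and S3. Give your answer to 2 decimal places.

47.15

The intersection is the polygon with vertices (5.636,5.545), (4,11), (10.6,11), (11.696,7.348), (11.213,1.562).
By the shoelace formula its area is 47.15.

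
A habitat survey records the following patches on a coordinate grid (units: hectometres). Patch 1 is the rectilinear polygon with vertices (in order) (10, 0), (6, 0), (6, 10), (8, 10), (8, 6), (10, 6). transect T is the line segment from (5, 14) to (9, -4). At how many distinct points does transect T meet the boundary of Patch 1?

The segment meets the boundary at (8.111,0), (6,9.5).

2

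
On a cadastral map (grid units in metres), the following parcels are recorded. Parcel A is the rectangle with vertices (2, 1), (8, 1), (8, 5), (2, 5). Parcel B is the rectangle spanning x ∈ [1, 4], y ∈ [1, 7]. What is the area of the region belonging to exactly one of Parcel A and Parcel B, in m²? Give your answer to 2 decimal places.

|Parcel A∩Parcel B|: x∈[2,4], y∈[1,5] → 2·4 = 8.
|Parcel A △ Parcel B| = |Parcel A| + |Parcel B| − 2·|Parcel A∩Parcel B| = 24 + 18 − 16 = 26.00.

26.00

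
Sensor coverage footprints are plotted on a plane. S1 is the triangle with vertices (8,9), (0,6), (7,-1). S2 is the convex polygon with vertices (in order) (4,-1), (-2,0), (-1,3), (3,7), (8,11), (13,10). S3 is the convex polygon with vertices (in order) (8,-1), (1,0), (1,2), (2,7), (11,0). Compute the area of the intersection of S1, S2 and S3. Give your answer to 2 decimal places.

The intersection is the polygon with vertices (5.35,0.65), (1.5,4.5), (1.75,5.75), (2.562,6.562), (7.222,2.938).
By the shoelace formula its area is 15.15.

15.15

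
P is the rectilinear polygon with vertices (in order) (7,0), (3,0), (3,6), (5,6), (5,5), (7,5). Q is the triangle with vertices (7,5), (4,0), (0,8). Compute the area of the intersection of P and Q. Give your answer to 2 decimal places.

13.48

The intersection is the polygon with vertices (3,6), (4.667,6), (5,5.857), (5,5), (7,5), (4,0), (3,2).
By the shoelace formula its area is 13.48.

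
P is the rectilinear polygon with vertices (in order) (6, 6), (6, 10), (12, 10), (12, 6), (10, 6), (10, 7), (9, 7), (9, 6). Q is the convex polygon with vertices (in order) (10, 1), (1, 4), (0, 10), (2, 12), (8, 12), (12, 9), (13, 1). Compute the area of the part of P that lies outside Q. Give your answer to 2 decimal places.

|P| = 23, |P∩Q| = 22.3333.
|P ∖ Q| = |P| − |P∩Q| = 23 − 22.3333 = 0.67.

0.67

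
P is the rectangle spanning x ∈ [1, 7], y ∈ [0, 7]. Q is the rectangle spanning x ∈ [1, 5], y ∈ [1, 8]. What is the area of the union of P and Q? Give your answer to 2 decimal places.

46.00

By inclusion–exclusion:
Individual areas: |P| = 42, |Q| = 28.
|P∩Q|: x∈[1,5], y∈[1,7] → 4·6 = 24.
|P ∪ Q| = 70 − 24 = 46.00.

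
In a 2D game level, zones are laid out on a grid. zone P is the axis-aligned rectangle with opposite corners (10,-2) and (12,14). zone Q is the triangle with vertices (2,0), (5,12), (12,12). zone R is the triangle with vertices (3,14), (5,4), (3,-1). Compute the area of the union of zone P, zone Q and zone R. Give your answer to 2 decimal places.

By inclusion–exclusion:
Individual areas: |zone P| = 32, |zone Q| = 42, |zone R| = 15.
|zone P∩zone Q| = 2.4.
|zone P∩zone R| = 0.
|zone Q∩zone R| = 7.5829.
|zone P∩zone Q∩zone R| = 0.
|zone P ∪ zone Q ∪ zone R| = 89 − 9.9829 + 0 = 79.02.

79.02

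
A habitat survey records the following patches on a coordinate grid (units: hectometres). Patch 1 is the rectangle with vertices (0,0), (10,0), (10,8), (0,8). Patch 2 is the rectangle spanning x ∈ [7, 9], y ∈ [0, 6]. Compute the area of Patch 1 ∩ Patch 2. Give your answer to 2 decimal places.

|Patch 1∩Patch 2|: x∈[7,9], y∈[0,6] → 2·6 = 12.

12.00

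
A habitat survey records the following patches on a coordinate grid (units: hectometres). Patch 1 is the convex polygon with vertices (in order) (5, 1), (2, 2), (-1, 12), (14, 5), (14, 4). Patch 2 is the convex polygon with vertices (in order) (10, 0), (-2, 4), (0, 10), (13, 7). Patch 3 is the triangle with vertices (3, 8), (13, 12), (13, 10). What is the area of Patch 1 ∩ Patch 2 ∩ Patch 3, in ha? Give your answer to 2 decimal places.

The intersection is the polygon with vertices (6.036,8.607), (3,8), (5.073,8.829).
By the shoelace formula its area is 0.63.

0.63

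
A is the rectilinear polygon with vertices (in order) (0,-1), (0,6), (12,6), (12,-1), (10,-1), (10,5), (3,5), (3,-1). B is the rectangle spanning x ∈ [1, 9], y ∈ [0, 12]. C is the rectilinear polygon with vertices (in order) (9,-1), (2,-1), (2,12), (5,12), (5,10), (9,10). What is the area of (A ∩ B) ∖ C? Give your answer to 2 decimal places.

6.00

|A ∩ B| = 18.
|(A ∩ B) ∩ C| = 12.
|(A ∩ B) ∖ C| = 18 − 12 = 6.00.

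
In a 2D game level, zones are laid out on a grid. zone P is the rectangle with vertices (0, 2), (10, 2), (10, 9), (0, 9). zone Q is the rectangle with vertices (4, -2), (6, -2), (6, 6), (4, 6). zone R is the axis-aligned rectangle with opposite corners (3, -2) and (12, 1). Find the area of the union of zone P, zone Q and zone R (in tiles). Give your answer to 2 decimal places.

By inclusion–exclusion:
Individual areas: |zone P| = 70, |zone Q| = 16, |zone R| = 27.
|zone P∩zone Q|: x∈[4,6], y∈[2,6] → 2·4 = 8.
|zone P∩zone R| = 0 (no overlap).
|zone Q∩zone R|: x∈[4,6], y∈[-2,1] → 2·3 = 6.
|zone P∩zone Q∩zone R| = 0.
|zone P ∪ zone Q ∪ zone R| = 113 − 14 + 0 = 99.00.

99.00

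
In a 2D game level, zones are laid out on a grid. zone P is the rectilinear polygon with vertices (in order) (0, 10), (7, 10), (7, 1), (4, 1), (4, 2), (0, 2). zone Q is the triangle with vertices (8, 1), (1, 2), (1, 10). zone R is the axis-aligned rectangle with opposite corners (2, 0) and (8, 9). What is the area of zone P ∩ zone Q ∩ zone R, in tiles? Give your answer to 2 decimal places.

19.43

The intersection is the polygon with vertices (4,1.571), (4,2), (2,2), (2,8.714), (7,2.286), (7,1.143).
By the shoelace formula its area is 19.43.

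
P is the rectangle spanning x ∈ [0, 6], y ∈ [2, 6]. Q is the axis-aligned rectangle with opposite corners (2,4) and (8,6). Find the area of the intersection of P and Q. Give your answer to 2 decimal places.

8.00

|P∩Q|: x∈[2,6], y∈[4,6] → 4·2 = 8.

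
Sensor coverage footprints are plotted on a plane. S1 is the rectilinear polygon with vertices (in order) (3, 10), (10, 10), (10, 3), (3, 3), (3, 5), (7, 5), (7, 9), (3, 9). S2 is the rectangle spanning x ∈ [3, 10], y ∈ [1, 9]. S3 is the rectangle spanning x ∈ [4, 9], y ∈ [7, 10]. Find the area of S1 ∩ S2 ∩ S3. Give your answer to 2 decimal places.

4.00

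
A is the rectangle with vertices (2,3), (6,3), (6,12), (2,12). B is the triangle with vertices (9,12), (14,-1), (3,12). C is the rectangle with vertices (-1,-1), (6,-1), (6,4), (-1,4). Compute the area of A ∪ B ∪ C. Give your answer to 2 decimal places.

By inclusion–exclusion:
Individual areas: |A| = 36, |B| = 39, |C| = 35.
|A∩B| = 5.3182.
|A∩C|: x∈[2,6], y∈[3,4] → 4·1 = 4.
|B∩C| = 0.
|A∩B∩C| = 0.
|A ∪ B ∪ C| = 110 − 9.3182 + 0 = 100.68.

100.68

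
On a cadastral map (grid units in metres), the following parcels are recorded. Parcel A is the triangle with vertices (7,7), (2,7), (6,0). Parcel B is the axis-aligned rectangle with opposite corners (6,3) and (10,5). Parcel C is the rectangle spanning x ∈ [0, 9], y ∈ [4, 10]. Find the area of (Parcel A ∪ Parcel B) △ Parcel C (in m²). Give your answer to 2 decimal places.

|Parcel A ∪ Parcel B| = 24.3571.
|(Parcel A ∪ Parcel B) ∩ Parcel C| = 14.1429.
|(Parcel A ∪ Parcel B) △ Parcel C| = 24.3571 + 54 − 28.2857 = 50.07.

50.07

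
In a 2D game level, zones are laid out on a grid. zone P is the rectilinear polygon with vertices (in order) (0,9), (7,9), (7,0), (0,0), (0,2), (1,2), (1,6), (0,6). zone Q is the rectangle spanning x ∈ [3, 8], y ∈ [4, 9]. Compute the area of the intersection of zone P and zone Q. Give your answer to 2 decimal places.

20.00

The intersection is the polygon with vertices (7,9), (7,4), (3,4), (3,9).
By the shoelace formula its area is 20.00.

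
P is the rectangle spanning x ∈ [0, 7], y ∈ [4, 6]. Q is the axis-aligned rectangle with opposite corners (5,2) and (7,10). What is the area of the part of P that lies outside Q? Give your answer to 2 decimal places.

10.00

|P∩Q|: x∈[5,7], y∈[4,6] → 2·2 = 4.
|P| = 14.
|P ∖ Q| = |P| − |P∩Q| = 14 − 4 = 10.00.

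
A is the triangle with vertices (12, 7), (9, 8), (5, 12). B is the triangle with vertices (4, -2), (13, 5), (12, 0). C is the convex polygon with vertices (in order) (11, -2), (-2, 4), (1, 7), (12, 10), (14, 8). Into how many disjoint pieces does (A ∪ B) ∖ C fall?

(A ∪ B) ∖ C splits into 3 disjoint pieces (area 1.7378, area 3.1236, area 0.8216).

3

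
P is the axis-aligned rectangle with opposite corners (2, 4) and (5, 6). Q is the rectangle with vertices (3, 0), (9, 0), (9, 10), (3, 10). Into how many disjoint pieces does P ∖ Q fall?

P ∖ Q is a single connected region.

1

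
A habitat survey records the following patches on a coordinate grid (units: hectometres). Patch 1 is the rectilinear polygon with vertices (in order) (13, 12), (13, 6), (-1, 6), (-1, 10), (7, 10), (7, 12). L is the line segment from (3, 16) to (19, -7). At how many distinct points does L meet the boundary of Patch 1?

2

The segment meets the boundary at (9.957,6), (7,10.25).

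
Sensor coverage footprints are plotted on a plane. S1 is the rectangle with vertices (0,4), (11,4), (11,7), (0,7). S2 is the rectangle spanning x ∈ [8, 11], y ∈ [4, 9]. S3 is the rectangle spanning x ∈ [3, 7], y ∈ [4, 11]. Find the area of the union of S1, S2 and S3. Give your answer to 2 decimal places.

By inclusion–exclusion:
Individual areas: |S1| = 33, |S2| = 15, |S3| = 28.
|S1∩S2|: x∈[8,11], y∈[4,7] → 3·3 = 9.
|S1∩S3|: x∈[3,7], y∈[4,7] → 4·3 = 12.
|S2∩S3| = 0 (no overlap).
|S1∩S2∩S3| = 0.
|S1 ∪ S2 ∪ S3| = 76 − 21 + 0 = 55.00.

55.00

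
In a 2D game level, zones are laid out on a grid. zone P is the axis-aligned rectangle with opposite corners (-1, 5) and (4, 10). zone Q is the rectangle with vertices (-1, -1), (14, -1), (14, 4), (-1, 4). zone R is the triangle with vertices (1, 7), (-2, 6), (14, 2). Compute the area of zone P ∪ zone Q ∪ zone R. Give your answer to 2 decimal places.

104.72

By inclusion–exclusion:
Individual areas: |zone P| = 25, |zone Q| = 75, |zone R| = 14.
|zone P∩zone Q| = 0 (no overlap).
|zone P∩zone R| = 6.4776.
|zone Q∩zone R| = 2.8.
|zone P∩zone Q∩zone R| = 0.
|zone P ∪ zone Q ∪ zone R| = 114 − 9.2776 + 0 = 104.72.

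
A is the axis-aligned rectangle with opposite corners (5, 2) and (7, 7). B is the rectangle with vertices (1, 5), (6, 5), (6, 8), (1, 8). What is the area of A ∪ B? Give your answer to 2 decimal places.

By inclusion–exclusion:
Individual areas: |A| = 10, |B| = 15.
|A∩B|: x∈[5,6], y∈[5,7] → 1·2 = 2.
|A ∪ B| = 25 − 2 = 23.00.

23.00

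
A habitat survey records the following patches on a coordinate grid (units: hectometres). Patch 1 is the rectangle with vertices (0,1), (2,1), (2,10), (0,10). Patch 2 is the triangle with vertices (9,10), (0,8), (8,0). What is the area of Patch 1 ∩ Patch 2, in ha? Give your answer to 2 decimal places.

2.44

The intersection is the polygon with vertices (2,6), (0,8), (2,8.444).
By the shoelace formula its area is 2.44.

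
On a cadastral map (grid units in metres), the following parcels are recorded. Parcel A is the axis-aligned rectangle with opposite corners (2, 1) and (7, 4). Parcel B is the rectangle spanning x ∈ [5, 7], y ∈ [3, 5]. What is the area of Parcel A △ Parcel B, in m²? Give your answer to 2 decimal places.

|Parcel A∩Parcel B|: x∈[5,7], y∈[3,4] → 2·1 = 2.
|Parcel A △ Parcel B| = |Parcel A| + |Parcel B| − 2·|Parcel A∩Parcel B| = 15 + 4 − 4 = 15.00.

15.00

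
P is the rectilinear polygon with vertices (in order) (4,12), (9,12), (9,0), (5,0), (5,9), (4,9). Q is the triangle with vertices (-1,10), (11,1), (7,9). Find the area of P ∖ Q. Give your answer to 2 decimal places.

34.44

|P| = 51, |P∩Q| = 16.5625.
|P ∖ Q| = |P| − |P∩Q| = 51 − 16.5625 = 34.44.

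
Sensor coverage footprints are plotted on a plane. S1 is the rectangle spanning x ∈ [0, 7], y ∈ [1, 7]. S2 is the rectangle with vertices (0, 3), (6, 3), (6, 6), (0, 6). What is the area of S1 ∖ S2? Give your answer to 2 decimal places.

24.00

|S1∩S2|: x∈[0,6], y∈[3,6] → 6·3 = 18.
|S1| = 42.
|S1 ∖ S2| = |S1| − |S1∩S2| = 42 − 18 = 24.00.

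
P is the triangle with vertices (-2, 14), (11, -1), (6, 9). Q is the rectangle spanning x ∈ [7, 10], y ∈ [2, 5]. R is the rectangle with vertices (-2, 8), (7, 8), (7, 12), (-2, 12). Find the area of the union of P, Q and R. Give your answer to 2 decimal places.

57.20

By inclusion–exclusion:
Individual areas: |P| = 27.5, |Q| = 9, |R| = 36.
|P∩Q| = 4.1192.
|P∩R| = 11.1833.
|Q∩R| = 0 (no overlap).
|P∩Q∩R| = 0.
|P ∪ Q ∪ R| = 72.5 − 15.3026 + 0 = 57.20.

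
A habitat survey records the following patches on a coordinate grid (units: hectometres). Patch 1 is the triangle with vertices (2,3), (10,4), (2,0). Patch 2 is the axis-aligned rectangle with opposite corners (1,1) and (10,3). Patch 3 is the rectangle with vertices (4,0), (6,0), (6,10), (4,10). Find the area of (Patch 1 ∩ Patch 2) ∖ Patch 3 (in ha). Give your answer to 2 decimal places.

|Patch 1 ∩ Patch 2| = 8.
|(Patch 1 ∩ Patch 2) ∩ Patch 3| = 3.
|(Patch 1 ∩ Patch 2) ∖ Patch 3| = 8 − 3 = 5.00.

5.00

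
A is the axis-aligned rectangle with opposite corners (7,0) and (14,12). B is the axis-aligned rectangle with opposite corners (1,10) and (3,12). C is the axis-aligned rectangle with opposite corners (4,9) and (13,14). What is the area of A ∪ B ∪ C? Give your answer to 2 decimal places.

115.00

By inclusion–exclusion:
Individual areas: |A| = 84, |B| = 4, |C| = 45.
|A∩B| = 0 (no overlap).
|A∩C|: x∈[7,13], y∈[9,12] → 6·3 = 18.
|B∩C| = 0 (no overlap).
|A∩B∩C| = 0.
|A ∪ B ∪ C| = 133 − 18 + 0 = 115.00.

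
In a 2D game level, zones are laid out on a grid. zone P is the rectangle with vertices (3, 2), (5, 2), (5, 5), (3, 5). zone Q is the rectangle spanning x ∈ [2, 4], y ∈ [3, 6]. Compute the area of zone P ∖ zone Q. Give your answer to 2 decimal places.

|zone P∩zone Q|: x∈[3,4], y∈[3,5] → 1·2 = 2.
|zone P| = 6.
|zone P ∖ zone Q| = |zone P| − |zone P∩zone Q| = 6 − 2 = 4.00.

4.00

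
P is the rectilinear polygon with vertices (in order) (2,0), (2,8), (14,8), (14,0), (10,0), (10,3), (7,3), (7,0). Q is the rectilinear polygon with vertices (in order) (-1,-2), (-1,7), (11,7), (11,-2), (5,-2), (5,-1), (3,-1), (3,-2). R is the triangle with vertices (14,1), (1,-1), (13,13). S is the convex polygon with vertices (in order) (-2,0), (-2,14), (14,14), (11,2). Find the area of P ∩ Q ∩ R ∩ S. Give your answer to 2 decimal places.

The intersection is the polygon with vertices (11,2), (10,1.846), (10,3), (7,3), (7,1.385), (2.443,0.683), (7.857,7), (11,7).
By the shoelace formula its area is 27.16.

27.16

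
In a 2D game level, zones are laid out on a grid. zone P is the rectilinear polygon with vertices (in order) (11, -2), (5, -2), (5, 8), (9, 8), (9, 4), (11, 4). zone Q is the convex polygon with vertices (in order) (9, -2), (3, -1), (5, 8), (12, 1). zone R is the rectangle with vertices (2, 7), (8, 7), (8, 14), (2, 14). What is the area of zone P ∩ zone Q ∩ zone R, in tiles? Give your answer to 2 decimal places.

0.50

The intersection is the polygon with vertices (6,7), (5,7), (5,8).
By the shoelace formula its area is 0.50.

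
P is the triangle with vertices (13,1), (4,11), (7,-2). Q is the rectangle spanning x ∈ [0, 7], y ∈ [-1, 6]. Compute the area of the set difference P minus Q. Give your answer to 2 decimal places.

|P| = 43.5, |P∩Q| = 7.2692.
|P ∖ Q| = |P| − |P∩Q| = 43.5 − 7.2692 = 36.23.

36.23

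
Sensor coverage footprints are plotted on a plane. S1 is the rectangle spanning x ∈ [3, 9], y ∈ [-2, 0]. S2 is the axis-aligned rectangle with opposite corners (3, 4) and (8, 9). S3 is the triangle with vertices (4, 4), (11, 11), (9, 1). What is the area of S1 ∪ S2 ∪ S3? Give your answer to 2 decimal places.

57.00

By inclusion–exclusion:
Individual areas: |S1| = 12, |S2| = 25, |S3| = 28.
|S1∩S2| = 0 (no overlap).
|S1∩S3| = 0.
|S2∩S3| = 8.
|S1∩S2∩S3| = 0.
|S1 ∪ S2 ∪ S3| = 65 − 8 + 0 = 57.00.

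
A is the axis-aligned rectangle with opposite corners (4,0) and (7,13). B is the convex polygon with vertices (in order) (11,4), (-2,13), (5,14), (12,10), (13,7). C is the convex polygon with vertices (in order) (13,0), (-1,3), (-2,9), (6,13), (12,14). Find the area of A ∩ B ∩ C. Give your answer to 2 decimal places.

The intersection is the polygon with vertices (4,8.846), (4,12), (6,13), (6.75,13), (7,12.857), (7,6.769).
By the shoelace formula its area is 14.56.

14.56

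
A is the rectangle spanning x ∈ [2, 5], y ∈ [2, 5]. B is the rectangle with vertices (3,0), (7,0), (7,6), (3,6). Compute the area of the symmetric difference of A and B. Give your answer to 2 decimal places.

|A∩B|: x∈[3,5], y∈[2,5] → 2·3 = 6.
|A △ B| = |A| + |B| − 2·|A∩B| = 9 + 24 − 12 = 21.00.

21.00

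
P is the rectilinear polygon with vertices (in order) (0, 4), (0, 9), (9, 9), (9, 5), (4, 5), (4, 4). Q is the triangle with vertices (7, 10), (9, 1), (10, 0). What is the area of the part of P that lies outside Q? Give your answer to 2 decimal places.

|P| = 40, |P∩Q| = 0.9333.
|P ∖ Q| = |P| − |P∩Q| = 40 − 0.9333 = 39.07.

39.07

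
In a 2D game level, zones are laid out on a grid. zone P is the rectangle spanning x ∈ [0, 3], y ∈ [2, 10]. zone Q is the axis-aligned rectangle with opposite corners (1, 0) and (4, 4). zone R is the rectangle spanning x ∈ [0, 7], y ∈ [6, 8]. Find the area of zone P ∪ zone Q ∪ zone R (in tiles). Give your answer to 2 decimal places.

By inclusion–exclusion:
Individual areas: |zone P| = 24, |zone Q| = 12, |zone R| = 14.
|zone P∩zone Q|: x∈[1,3], y∈[2,4] → 2·2 = 4.
|zone P∩zone R|: x∈[0,3], y∈[6,8] → 3·2 = 6.
|zone Q∩zone R| = 0 (no overlap).
|zone P∩zone Q∩zone R| = 0.
|zone P ∪ zone Q ∪ zone R| = 50 − 10 + 0 = 40.00.

40.00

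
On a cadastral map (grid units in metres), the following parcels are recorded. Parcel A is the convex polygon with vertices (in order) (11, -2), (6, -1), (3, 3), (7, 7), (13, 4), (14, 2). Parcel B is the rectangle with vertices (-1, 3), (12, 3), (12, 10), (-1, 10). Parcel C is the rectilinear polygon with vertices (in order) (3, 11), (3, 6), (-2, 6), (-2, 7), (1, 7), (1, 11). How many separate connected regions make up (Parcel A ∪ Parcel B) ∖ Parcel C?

2

(Parcel A ∪ Parcel B) ∖ Parcel C splits into 2 disjoint pieces (area 113.75, area 6).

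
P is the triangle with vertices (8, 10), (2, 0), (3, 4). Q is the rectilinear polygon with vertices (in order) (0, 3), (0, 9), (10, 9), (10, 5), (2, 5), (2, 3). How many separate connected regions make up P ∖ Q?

P ∖ Q splits into 2 disjoint pieces (area 0.1167, area 4.0833).

2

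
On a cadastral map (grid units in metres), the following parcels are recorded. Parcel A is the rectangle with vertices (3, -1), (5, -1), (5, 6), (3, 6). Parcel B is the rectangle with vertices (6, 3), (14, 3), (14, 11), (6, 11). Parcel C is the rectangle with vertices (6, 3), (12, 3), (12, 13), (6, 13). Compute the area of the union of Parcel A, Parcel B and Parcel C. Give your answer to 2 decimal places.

90.00

By inclusion–exclusion:
Individual areas: |Parcel A| = 14, |Parcel B| = 64, |Parcel C| = 60.
|Parcel A∩Parcel B| = 0 (no overlap).
|Parcel A∩Parcel C| = 0 (no overlap).
|Parcel B∩Parcel C|: x∈[6,12], y∈[3,11] → 6·8 = 48.
|Parcel A∩Parcel B∩Parcel C| = 0.
|Parcel A ∪ Parcel B ∪ Parcel C| = 138 − 48 + 0 = 90.00.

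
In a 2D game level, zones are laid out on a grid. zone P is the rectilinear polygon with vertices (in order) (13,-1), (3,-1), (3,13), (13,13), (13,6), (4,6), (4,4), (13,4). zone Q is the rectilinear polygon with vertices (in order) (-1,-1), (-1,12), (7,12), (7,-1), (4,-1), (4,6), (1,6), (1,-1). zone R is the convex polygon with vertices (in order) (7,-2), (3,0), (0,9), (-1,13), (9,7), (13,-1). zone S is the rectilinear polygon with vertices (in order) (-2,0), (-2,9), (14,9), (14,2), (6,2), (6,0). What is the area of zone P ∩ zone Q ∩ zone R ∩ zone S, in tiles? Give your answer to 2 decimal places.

21.47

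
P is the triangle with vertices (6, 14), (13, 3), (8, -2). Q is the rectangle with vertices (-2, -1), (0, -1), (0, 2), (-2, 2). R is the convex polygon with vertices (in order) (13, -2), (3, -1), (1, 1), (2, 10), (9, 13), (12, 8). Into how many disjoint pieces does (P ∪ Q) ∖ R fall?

(P ∪ Q) ∖ R splits into 4 disjoint pieces (area 0.9962, area 0.3467, area 0.1295, area 6).

4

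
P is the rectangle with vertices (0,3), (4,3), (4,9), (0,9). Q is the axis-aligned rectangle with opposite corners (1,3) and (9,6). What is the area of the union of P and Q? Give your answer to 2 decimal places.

By inclusion–exclusion:
Individual areas: |P| = 24, |Q| = 24.
|P∩Q|: x∈[1,4], y∈[3,6] → 3·3 = 9.
|P ∪ Q| = 48 − 9 = 39.00.

39.00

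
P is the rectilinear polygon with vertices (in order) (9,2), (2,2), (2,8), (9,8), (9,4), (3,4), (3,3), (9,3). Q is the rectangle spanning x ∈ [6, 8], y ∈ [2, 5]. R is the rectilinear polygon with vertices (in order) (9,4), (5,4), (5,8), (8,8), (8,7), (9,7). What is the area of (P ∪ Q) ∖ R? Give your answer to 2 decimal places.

23.00

|P ∪ Q| = 38.
|(P ∪ Q) ∩ R| = 15.
|(P ∪ Q) ∖ R| = 38 − 15 = 23.00.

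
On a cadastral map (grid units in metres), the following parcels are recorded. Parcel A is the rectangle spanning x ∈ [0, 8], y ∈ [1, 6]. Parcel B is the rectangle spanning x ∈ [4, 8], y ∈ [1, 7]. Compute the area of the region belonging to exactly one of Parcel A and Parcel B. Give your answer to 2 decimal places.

|Parcel A∩Parcel B|: x∈[4,8], y∈[1,6] → 4·5 = 20.
|Parcel A △ Parcel B| = |Parcel A| + |Parcel B| − 2·|Parcel A∩Parcel B| = 40 + 24 − 40 = 24.00.

24.00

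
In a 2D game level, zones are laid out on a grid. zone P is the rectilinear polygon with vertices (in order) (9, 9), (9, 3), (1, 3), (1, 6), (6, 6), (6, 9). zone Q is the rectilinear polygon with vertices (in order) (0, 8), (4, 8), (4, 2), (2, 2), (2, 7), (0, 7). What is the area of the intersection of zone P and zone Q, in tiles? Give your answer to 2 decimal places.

6.00

The intersection is the polygon with vertices (2,3), (2,6), (4,6), (4,3).
By the shoelace formula its area is 6.00.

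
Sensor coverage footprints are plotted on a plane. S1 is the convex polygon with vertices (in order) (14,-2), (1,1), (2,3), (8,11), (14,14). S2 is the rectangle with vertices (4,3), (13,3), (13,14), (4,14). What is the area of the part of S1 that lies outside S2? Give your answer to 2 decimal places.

|S1| = 125.5, |S1∩S2| = 67.5833.
|S1 ∖ S2| = |S1| − |S1∩S2| = 125.5 − 67.5833 = 57.92.

57.92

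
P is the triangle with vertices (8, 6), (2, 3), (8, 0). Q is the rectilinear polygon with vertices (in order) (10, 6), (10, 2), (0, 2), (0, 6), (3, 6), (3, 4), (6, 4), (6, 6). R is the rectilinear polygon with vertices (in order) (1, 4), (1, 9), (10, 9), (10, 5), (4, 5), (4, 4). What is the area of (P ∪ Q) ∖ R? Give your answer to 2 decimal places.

|P ∪ Q| = 39.
|(P ∪ Q) ∩ R| = 8.
|(P ∪ Q) ∖ R| = 39 − 8 = 31.00.

31.00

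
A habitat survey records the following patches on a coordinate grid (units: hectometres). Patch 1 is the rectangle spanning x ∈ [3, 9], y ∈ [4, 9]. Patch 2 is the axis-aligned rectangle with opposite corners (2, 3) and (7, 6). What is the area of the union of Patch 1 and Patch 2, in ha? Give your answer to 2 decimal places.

By inclusion–exclusion:
Individual areas: |Patch 1| = 30, |Patch 2| = 15.
|Patch 1∩Patch 2|: x∈[3,7], y∈[4,6] → 4·2 = 8.
|Patch 1 ∪ Patch 2| = 45 − 8 = 37.00.

37.00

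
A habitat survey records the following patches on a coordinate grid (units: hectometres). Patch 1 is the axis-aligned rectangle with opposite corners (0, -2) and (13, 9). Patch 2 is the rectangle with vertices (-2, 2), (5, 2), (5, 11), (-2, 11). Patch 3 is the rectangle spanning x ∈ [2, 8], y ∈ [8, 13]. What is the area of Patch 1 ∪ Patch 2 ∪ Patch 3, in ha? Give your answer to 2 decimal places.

189.00

By inclusion–exclusion:
Individual areas: |Patch 1| = 143, |Patch 2| = 63, |Patch 3| = 30.
|Patch 1∩Patch 2|: x∈[0,5], y∈[2,9] → 5·7 = 35.
|Patch 1∩Patch 3|: x∈[2,8], y∈[8,9] → 6·1 = 6.
|Patch 2∩Patch 3|: x∈[2,5], y∈[8,11] → 3·3 = 9.
|Patch 1∩Patch 2∩Patch 3| = 3.
|Patch 1 ∪ Patch 2 ∪ Patch 3| = 236 − 50 + 3 = 189.00.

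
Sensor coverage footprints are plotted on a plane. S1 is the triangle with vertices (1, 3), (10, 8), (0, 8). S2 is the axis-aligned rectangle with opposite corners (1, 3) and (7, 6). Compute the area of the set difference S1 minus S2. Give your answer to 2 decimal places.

16.90

|S1| = 25, |S1∩S2| = 8.1.
|S1 ∖ S2| = |S1| − |S1∩S2| = 25 − 8.1 = 16.90.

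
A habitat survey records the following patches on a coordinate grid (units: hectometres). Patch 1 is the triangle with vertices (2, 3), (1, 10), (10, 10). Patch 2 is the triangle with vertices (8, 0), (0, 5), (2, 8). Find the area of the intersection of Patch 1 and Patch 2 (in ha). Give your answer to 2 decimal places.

The intersection is the polygon with vertices (1.412,7.118), (2,8), (4.264,4.981), (2.5,3.438), (1.882,3.824).
By the shoelace formula its area is 6.90.

6.90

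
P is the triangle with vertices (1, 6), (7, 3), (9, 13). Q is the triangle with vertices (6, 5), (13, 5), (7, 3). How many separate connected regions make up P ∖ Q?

1

P ∖ Q is a single connected region.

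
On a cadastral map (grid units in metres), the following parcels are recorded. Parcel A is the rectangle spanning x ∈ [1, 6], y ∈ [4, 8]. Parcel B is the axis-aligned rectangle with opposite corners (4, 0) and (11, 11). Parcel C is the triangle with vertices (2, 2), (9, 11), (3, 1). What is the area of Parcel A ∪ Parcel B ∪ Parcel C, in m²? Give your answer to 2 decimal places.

By inclusion–exclusion:
Individual areas: |Parcel A| = 20, |Parcel B| = 77, |Parcel C| = 8.
|Parcel A∩Parcel B|: x∈[4,6], y∈[4,8] → 2·4 = 8.
|Parcel A∩Parcel C| = 2.6413.
|Parcel B∩Parcel C| = 4.7619.
|Parcel A∩Parcel B∩Parcel C| = 2.5143.
|Parcel A ∪ Parcel B ∪ Parcel C| = 105 − 15.4032 + 2.5143 = 92.11.

92.11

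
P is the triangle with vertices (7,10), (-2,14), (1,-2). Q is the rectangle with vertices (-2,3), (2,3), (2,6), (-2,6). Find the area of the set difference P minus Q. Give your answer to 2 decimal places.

59.34

|P| = 66, |P∩Q| = 6.6562.
|P ∖ Q| = |P| − |P∩Q| = 66 − 6.6562 = 59.34.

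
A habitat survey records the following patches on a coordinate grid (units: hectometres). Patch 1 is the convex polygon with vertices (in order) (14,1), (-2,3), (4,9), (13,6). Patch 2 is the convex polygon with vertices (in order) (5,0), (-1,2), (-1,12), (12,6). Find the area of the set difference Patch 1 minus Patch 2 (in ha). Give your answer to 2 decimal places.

19.90

|Patch 1| = 75, |Patch 1∩Patch 2| = 55.1011.
|Patch 1 ∖ Patch 2| = |Patch 1| − |Patch 1∩Patch 2| = 75 − 55.1011 = 19.90.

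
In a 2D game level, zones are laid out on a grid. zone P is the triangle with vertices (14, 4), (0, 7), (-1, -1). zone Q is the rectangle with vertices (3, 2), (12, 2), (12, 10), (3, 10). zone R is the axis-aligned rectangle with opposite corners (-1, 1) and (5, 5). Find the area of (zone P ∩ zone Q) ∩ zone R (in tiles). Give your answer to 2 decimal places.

6.00

The region (zone P ∩ zone Q) ∩ zone R is the polygon with vertices (3,2), (3,5), (5,5), (5,2).
By the shoelace formula its area is 6.00.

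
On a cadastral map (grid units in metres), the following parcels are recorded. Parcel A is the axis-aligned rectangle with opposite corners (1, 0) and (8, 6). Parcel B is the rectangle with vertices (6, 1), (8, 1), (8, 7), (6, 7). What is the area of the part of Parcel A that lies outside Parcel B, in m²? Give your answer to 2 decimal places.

32.00

|Parcel A∩Parcel B|: x∈[6,8], y∈[1,6] → 2·5 = 10.
|Parcel A| = 42.
|Parcel A ∖ Parcel B| = |Parcel A| − |Parcel A∩Parcel B| = 42 − 10 = 32.00.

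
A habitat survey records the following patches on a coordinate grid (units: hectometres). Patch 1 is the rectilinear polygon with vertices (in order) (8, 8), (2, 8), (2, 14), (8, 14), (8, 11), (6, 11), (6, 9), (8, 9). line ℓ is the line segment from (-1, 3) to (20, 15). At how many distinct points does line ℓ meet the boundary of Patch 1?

2

The segment meets the boundary at (8,8.143), (7.75,8).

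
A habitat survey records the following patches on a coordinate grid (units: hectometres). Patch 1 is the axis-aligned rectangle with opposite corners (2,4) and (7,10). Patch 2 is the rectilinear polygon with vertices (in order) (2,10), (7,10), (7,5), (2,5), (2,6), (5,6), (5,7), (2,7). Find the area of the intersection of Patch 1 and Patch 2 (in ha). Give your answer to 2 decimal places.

The intersection is the polygon with vertices (7,5), (2,5), (2,6), (5,6), (5,7), (2,7), (2,10), (7,10).
By the shoelace formula its area is 22.00.

22.00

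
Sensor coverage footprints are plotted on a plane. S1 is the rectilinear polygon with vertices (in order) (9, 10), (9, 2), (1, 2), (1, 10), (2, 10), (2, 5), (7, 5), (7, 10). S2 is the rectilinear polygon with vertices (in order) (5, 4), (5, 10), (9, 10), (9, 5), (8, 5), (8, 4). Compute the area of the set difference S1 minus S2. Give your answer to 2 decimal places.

26.00

|S1| = 39, |S1∩S2| = 13.
|S1 ∖ S2| = |S1| − |S1∩S2| = 39 − 13 = 26.00.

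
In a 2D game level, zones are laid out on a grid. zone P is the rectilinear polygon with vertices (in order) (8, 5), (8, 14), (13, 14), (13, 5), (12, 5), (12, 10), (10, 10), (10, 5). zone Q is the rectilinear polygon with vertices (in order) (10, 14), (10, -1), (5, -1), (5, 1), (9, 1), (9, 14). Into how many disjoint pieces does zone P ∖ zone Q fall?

2

zone P ∖ zone Q splits into 2 disjoint pieces (area 9, area 17).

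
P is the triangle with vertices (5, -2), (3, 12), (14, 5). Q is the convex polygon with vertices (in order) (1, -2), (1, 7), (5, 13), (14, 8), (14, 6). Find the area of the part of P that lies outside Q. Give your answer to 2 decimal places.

|P| = 70, |P∩Q| = 53.7238.
|P ∖ Q| = |P| − |P∩Q| = 70 − 53.7238 = 16.28.

16.28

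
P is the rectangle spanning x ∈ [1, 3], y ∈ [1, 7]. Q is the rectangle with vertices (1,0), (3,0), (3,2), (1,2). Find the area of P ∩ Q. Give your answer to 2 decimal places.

2.00

|P∩Q|: x∈[1,3], y∈[1,2] → 2·1 = 2.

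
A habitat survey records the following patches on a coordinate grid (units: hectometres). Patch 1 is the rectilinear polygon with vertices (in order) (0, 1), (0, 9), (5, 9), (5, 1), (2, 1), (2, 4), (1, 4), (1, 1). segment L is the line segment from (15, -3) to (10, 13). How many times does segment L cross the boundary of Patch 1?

0

The segment lies entirely outside Patch 1 and never meets its boundary.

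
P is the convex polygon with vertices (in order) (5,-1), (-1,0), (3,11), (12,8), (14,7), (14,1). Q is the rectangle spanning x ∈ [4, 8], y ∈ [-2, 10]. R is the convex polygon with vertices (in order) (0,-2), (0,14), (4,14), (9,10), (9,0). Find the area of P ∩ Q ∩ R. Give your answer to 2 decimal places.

41.90

The intersection is the polygon with vertices (4,10), (6,10), (8,9.333), (8,-0.222), (4.714,-0.952), (4,-0.833).
By the shoelace formula its area is 41.90.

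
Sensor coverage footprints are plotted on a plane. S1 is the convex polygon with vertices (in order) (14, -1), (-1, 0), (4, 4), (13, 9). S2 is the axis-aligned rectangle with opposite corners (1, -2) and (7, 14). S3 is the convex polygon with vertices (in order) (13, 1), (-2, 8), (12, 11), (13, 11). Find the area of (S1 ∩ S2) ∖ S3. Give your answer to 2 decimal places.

|S1 ∩ S2| = 24.9.
|(S1 ∩ S2) ∩ S3| = 1.7043.
|(S1 ∩ S2) ∖ S3| = 24.9 − 1.7043 = 23.20.

23.20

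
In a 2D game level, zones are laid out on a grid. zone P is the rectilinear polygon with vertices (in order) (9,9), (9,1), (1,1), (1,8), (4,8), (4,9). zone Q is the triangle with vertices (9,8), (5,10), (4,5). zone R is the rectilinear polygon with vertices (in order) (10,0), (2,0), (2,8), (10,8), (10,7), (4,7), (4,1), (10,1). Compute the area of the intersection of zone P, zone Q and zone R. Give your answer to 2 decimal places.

3.67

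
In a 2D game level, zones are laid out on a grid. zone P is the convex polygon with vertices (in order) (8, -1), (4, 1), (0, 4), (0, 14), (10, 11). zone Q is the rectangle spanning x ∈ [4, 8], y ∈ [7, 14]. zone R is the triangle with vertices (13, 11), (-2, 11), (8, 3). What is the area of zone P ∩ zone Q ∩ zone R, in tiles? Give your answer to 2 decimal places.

16.00

The intersection is the polygon with vertices (8,7), (4,7), (4,11), (8,11).
By the shoelace formula its area is 16.00.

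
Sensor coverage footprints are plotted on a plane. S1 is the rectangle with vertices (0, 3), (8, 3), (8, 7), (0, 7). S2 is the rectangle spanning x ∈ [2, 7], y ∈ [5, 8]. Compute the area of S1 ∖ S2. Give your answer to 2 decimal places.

22.00

|S1∩S2|: x∈[2,7], y∈[5,7] → 5·2 = 10.
|S1| = 32.
|S1 ∖ S2| = |S1| − |S1∩S2| = 32 − 10 = 22.00.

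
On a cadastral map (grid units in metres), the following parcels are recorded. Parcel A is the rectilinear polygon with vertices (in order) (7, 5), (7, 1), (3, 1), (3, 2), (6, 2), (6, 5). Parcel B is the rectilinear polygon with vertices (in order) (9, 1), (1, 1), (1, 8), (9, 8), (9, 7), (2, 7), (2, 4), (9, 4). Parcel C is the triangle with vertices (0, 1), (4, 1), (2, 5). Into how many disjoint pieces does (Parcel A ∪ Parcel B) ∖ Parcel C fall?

(Parcel A ∪ Parcel B) ∖ Parcel C splits into 2 disjoint pieces (area 18.25, area 11).

2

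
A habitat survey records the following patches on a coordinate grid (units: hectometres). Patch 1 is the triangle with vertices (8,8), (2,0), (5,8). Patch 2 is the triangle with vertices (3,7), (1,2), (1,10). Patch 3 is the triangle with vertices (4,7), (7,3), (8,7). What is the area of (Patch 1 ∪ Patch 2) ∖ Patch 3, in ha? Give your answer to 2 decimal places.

|Patch 1 ∪ Patch 2| = 20.
|(Patch 1 ∪ Patch 2) ∩ Patch 3| = 3.3472.
|(Patch 1 ∪ Patch 2) ∖ Patch 3| = 20 − 3.3472 = 16.65.

16.65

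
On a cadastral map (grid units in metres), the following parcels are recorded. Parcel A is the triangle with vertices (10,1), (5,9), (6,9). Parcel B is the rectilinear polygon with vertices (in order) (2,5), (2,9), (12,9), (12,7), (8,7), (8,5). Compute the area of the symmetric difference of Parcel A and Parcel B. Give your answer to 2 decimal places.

30.00

|Parcel A| = 4, |Parcel B| = 32, |Parcel A∩Parcel B| = 3.
|Parcel A △ Parcel B| = |Parcel A| + |Parcel B| − 2·|Parcel A∩Parcel B| = 4 + 32 − 6 = 30.00.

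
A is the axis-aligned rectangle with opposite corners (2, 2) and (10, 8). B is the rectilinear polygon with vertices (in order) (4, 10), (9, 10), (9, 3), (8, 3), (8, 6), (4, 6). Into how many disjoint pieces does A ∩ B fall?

A ∩ B is a single connected region.

1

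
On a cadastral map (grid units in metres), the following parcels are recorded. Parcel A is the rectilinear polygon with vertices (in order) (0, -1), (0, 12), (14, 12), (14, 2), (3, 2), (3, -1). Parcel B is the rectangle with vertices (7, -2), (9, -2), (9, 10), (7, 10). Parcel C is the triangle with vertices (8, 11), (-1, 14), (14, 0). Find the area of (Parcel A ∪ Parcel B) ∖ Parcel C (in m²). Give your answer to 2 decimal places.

|Parcel A ∪ Parcel B| = 157.
|(Parcel A ∪ Parcel B) ∩ Parcel C| = 35.5909.
|(Parcel A ∪ Parcel B) ∖ Parcel C| = 157 − 35.5909 = 121.41.

121.41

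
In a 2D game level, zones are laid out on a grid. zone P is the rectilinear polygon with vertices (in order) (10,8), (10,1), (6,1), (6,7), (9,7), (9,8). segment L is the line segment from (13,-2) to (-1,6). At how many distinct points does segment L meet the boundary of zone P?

The segment meets the boundary at (7.75,1), (6,2).

2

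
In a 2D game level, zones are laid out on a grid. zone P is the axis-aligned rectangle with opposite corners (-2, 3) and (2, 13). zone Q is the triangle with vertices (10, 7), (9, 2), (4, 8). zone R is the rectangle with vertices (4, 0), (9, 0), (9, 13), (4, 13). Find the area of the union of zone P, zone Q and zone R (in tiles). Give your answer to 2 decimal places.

By inclusion–exclusion:
Individual areas: |zone P| = 40, |zone Q| = 15.5, |zone R| = 65.
|zone P∩zone Q| = 0.
|zone P∩zone R| = 0 (no overlap).
|zone Q∩zone R| = 12.9167.
|zone P∩zone Q∩zone R| = 0.
|zone P ∪ zone Q ∪ zone R| = 120.5 − 12.9167 + 0 = 107.58.

107.58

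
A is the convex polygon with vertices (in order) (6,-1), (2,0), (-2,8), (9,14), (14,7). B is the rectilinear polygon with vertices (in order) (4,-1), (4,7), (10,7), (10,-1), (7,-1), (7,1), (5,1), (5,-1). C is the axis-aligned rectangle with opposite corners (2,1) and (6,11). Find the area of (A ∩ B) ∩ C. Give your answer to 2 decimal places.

The region (A ∩ B) ∩ C is the polygon with vertices (4,7), (6,7), (6,1), (5,1), (4,1).
By the shoelace formula its area is 12.00.

12.00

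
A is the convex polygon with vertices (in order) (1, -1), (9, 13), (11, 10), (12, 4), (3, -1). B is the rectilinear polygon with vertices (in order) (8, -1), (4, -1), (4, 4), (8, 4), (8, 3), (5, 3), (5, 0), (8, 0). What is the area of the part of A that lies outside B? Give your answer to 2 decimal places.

|A| = 66.5, |A∩B| = 7.1667.
|A ∖ B| = |A| − |A∩B| = 66.5 − 7.1667 = 59.33.

59.33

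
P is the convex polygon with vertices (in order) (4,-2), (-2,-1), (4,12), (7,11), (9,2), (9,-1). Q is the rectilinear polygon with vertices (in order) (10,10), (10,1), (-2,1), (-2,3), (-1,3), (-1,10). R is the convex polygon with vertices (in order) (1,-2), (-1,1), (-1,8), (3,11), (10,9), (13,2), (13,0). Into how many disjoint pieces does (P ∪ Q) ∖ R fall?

(P ∪ Q) ∖ R splits into 4 disjoint pieces (area 4.9207, area 2.6667, area 5.8053, area 2.4583).

4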